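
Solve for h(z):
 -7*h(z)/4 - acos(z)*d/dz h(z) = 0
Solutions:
 h(z) = C1*exp(-7*Integral(1/acos(z), z)/4)


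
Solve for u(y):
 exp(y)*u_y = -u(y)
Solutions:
 u(y) = C1*exp(exp(-y))


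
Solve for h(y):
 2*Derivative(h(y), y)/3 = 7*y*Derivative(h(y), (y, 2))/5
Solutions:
 h(y) = C1 + C2*y^(31/21)


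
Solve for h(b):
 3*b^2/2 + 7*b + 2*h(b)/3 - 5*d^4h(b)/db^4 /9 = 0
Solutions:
 h(b) = C1*exp(-5^(3/4)*6^(1/4)*b/5) + C2*exp(5^(3/4)*6^(1/4)*b/5) + C3*sin(5^(3/4)*6^(1/4)*b/5) + C4*cos(5^(3/4)*6^(1/4)*b/5) - 9*b^2/4 - 21*b/2


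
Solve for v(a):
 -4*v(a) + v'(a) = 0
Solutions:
 v(a) = C1*exp(4*a)


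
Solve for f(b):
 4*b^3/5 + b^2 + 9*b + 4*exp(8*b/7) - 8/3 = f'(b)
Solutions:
 f(b) = C1 + b^4/5 + b^3/3 + 9*b^2/2 - 8*b/3 + 7*exp(8*b/7)/2


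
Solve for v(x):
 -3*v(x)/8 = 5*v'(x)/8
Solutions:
 v(x) = C1*exp(-3*x/5)


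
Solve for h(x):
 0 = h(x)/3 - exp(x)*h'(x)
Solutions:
 h(x) = C1*exp(-exp(-x)/3)


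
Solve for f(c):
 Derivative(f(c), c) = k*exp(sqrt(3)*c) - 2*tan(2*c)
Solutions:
 f(c) = C1 + sqrt(3)*k*exp(sqrt(3)*c)/3 + log(cos(2*c))


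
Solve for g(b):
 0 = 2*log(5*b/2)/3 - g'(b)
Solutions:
 g(b) = C1 + 2*b*log(b)/3 - 2*b/3 - 2*b*log(2)/3 + 2*b*log(5)/3


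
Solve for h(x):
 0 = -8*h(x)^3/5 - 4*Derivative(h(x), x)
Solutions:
 h(x) = -sqrt(10)*sqrt(-1/(C1 - 2*x))/2
 h(x) = sqrt(10)*sqrt(-1/(C1 - 2*x))/2


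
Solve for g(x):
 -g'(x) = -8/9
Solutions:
 g(x) = C1 + 8*x/9


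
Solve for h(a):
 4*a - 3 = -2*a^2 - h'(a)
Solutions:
 h(a) = C1 - 2*a^3/3 - 2*a^2 + 3*a


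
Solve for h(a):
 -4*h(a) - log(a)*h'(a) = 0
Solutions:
 h(a) = C1*exp(-4*li(a))


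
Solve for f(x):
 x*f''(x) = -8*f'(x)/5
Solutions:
 f(x) = C1 + C2/x^(3/5)


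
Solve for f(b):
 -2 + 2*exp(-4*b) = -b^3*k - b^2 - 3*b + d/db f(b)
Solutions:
 f(b) = C1 + b^4*k/4 + b^3/3 + 3*b^2/2 - 2*b - exp(-4*b)/2


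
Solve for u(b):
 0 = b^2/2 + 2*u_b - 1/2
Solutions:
 u(b) = C1 - b^3/12 + b/4


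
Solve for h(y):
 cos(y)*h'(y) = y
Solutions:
 h(y) = C1 + Integral(y/cos(y), y)


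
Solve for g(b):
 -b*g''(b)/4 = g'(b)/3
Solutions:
 g(b) = C1 + C2/b^(1/3)


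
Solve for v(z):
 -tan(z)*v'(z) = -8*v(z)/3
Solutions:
 v(z) = C1*sin(z)^(8/3)


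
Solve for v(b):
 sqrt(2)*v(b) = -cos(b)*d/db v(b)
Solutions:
 v(b) = C1*(sin(b) - 1)^(sqrt(2)/2)/(sin(b) + 1)^(sqrt(2)/2)


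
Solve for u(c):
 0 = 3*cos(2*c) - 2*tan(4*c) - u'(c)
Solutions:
 u(c) = C1 + log(cos(4*c))/2 + 3*sin(2*c)/2


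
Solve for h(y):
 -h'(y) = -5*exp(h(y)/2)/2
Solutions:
 h(y) = 2*log(-1/(C1 + 5*y)) + 4*log(2)


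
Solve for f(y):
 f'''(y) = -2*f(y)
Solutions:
 f(y) = C3*exp(-2^(1/3)*y) + (C1*sin(2^(1/3)*sqrt(3)*y/2) + C2*cos(2^(1/3)*sqrt(3)*y/2))*exp(2^(1/3)*y/2)


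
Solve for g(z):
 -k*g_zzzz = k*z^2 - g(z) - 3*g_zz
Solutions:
 g(z) = C1*exp(-sqrt(2)*z*sqrt((3 - sqrt(4*k + 9))/k)/2) + C2*exp(sqrt(2)*z*sqrt((3 - sqrt(4*k + 9))/k)/2) + C3*exp(-sqrt(2)*z*sqrt((sqrt(4*k + 9) + 3)/k)/2) + C4*exp(sqrt(2)*z*sqrt((sqrt(4*k + 9) + 3)/k)/2) + k*z^2 - 6*k


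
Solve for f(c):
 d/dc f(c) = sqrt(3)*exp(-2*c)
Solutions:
 f(c) = C1 - sqrt(3)*exp(-2*c)/2


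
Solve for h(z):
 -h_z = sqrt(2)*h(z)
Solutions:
 h(z) = C1*exp(-sqrt(2)*z)


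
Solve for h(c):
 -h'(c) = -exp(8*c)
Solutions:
 h(c) = C1 + exp(8*c)/8


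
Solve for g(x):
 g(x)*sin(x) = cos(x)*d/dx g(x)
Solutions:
 g(x) = C1/cos(x)


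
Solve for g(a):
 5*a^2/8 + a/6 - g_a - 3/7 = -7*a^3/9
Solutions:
 g(a) = C1 + 7*a^4/36 + 5*a^3/24 + a^2/12 - 3*a/7


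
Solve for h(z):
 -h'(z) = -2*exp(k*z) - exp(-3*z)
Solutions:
 h(z) = C1 - exp(-3*z)/3 + 2*exp(k*z)/k


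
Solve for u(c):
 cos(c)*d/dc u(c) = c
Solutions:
 u(c) = C1 + Integral(c/cos(c), c)


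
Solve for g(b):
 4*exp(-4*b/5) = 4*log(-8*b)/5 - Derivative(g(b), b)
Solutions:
 g(b) = C1 + 4*b*log(-b)/5 + 4*b*(-1 + 3*log(2))/5 + 5*exp(-4*b/5)


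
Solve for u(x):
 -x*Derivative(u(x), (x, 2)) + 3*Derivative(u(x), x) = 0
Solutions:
 u(x) = C1 + C2*x^4


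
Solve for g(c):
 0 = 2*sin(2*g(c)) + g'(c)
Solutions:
 g(c) = pi - acos((-C1 - exp(8*c))/(C1 - exp(8*c)))/2
 g(c) = acos((-C1 - exp(8*c))/(C1 - exp(8*c)))/2


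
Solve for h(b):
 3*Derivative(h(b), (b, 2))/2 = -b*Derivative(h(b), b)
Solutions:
 h(b) = C1 + C2*erf(sqrt(3)*b/3)


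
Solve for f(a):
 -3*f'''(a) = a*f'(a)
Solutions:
 f(a) = C1 + Integral(C2*airyai(-3^(2/3)*a/3) + C3*airybi(-3^(2/3)*a/3), a)


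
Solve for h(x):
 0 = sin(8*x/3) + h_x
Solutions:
 h(x) = C1 + 3*cos(8*x/3)/8


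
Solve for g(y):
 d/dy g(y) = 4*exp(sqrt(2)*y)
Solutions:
 g(y) = C1 + 2*sqrt(2)*exp(sqrt(2)*y)


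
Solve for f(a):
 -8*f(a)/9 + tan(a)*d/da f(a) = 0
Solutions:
 f(a) = C1*sin(a)^(8/9)


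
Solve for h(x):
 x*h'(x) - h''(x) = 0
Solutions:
 h(x) = C1 + C2*erfi(sqrt(2)*x/2)


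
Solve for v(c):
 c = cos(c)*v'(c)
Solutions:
 v(c) = C1 + Integral(c/cos(c), c)


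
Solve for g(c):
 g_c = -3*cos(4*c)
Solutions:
 g(c) = C1 - 3*sin(4*c)/4


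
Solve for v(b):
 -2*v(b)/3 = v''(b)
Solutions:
 v(b) = C1*sin(sqrt(6)*b/3) + C2*cos(sqrt(6)*b/3)


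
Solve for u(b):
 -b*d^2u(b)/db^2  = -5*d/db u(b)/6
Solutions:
 u(b) = C1 + C2*b^(11/6)


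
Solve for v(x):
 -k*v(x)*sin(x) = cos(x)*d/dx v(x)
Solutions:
 v(x) = C1*exp(k*log(cos(x)))


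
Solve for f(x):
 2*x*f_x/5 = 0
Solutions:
 f(x) = C1


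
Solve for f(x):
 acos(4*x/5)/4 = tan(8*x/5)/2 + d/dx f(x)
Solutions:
 f(x) = C1 + x*acos(4*x/5)/4 - sqrt(25 - 16*x^2)/16 + 5*log(cos(8*x/5))/16


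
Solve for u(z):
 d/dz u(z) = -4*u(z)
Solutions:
 u(z) = C1*exp(-4*z)


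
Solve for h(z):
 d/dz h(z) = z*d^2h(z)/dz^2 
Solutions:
 h(z) = C1 + C2*z^2


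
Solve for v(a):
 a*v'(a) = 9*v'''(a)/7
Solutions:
 v(a) = C1 + Integral(C2*airyai(21^(1/3)*a/3) + C3*airybi(21^(1/3)*a/3), a)


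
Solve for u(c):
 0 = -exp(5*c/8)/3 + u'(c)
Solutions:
 u(c) = C1 + 8*exp(5*c/8)/15


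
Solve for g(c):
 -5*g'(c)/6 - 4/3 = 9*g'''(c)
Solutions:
 g(c) = C1 + C2*sin(sqrt(30)*c/18) + C3*cos(sqrt(30)*c/18) - 8*c/5


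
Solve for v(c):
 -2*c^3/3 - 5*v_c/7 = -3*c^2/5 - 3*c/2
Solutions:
 v(c) = C1 - 7*c^4/30 + 7*c^3/25 + 21*c^2/20


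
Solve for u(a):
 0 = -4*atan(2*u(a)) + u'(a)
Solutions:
 Integral(1/atan(2*_y), (_y, u(a))) = C1 + 4*a


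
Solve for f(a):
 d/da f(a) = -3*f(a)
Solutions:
 f(a) = C1*exp(-3*a)


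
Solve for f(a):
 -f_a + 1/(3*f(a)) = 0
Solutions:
 f(a) = -sqrt(C1 + 6*a)/3
 f(a) = sqrt(C1 + 6*a)/3


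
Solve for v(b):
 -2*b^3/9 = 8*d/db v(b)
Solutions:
 v(b) = C1 - b^4/144


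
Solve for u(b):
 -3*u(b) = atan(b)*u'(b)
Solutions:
 u(b) = C1*exp(-3*Integral(1/atan(b), b))


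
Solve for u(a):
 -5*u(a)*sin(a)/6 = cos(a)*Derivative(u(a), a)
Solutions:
 u(a) = C1*cos(a)^(5/6)


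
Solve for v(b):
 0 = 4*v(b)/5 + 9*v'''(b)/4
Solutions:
 v(b) = C3*exp(-2*150^(1/3)*b/15) + (C1*sin(3^(5/6)*50^(1/3)*b/15) + C2*cos(3^(5/6)*50^(1/3)*b/15))*exp(150^(1/3)*b/15)


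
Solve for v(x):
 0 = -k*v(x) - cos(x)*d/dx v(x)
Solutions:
 v(x) = C1*exp(k*(log(sin(x) - 1) - log(sin(x) + 1))/2)


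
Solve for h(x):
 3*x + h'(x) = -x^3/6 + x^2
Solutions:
 h(x) = C1 - x^4/24 + x^3/3 - 3*x^2/2


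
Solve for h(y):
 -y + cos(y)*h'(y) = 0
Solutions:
 h(y) = C1 + Integral(y/cos(y), y)


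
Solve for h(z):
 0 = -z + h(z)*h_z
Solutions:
 h(z) = -sqrt(C1 + z^2)
 h(z) = sqrt(C1 + z^2)


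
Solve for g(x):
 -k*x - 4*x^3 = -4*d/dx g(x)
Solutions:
 g(x) = C1 + k*x^2/8 + x^4/4


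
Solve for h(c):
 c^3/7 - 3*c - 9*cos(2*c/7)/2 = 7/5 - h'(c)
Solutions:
 h(c) = C1 - c^4/28 + 3*c^2/2 + 7*c/5 + 63*sin(c/7)*cos(c/7)/2


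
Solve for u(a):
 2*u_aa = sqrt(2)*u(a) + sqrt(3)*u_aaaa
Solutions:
 u(a) = (C1*sin(2^(1/8)*3^(7/8)*a*sin(atan(sqrt(-1 + sqrt(6)))/2)/3) + C2*cos(2^(1/8)*3^(7/8)*a*sin(atan(sqrt(-1 + sqrt(6)))/2)/3))*exp(-2^(1/8)*3^(7/8)*a*cos(atan(sqrt(-1 + sqrt(6)))/2)/3) + (C3*sin(2^(1/8)*3^(7/8)*a*sin(atan(sqrt(-1 + sqrt(6)))/2)/3) + C4*cos(2^(1/8)*3^(7/8)*a*sin(atan(sqrt(-1 + sqrt(6)))/2)/3))*exp(2^(1/8)*3^(7/8)*a*cos(atan(sqrt(-1 + sqrt(6)))/2)/3)


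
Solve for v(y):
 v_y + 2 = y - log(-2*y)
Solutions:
 v(y) = C1 + y^2/2 - y*log(-y) + y*(-1 - log(2))


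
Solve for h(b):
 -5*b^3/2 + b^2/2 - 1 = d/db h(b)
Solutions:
 h(b) = C1 - 5*b^4/8 + b^3/6 - b


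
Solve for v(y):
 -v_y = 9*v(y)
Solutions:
 v(y) = C1*exp(-9*y)


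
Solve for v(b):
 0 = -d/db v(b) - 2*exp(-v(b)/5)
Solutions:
 v(b) = 5*log(C1 - 2*b/5)


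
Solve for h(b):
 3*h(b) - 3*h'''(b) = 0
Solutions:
 h(b) = C3*exp(b) + (C1*sin(sqrt(3)*b/2) + C2*cos(sqrt(3)*b/2))*exp(-b/2)


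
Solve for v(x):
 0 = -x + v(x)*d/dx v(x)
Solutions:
 v(x) = -sqrt(C1 + x^2)
 v(x) = sqrt(C1 + x^2)


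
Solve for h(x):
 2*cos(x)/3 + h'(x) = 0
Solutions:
 h(x) = C1 - 2*sin(x)/3


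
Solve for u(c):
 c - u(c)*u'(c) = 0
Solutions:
 u(c) = -sqrt(C1 + c^2)
 u(c) = sqrt(C1 + c^2)


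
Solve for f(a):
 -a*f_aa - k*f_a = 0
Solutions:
 f(a) = C1 + a^(1 - re(k))*(C2*sin(log(a)*Abs(im(k))) + C3*cos(log(a)*im(k)))


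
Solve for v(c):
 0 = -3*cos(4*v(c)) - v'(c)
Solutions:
 v(c) = -asin((C1 + exp(24*c))/(C1 - exp(24*c)))/4 + pi/4
 v(c) = asin((C1 + exp(24*c))/(C1 - exp(24*c)))/4


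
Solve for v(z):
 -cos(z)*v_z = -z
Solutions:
 v(z) = C1 + Integral(z/cos(z), z)


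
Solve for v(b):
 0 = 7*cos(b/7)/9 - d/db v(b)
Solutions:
 v(b) = C1 + 49*sin(b/7)/9


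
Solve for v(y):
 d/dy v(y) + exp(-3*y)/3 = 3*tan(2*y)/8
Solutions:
 v(y) = C1 + 3*log(tan(2*y)^2 + 1)/32 + exp(-3*y)/9


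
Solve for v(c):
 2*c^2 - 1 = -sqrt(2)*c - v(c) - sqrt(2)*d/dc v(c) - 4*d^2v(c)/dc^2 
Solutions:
 v(c) = -2*c^2 + 3*sqrt(2)*c + (C1*sin(sqrt(14)*c/8) + C2*cos(sqrt(14)*c/8))*exp(-sqrt(2)*c/8) + 11


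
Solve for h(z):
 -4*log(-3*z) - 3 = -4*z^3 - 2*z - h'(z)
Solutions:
 h(z) = C1 - z^4 - z^2 + 4*z*log(-z) + z*(-1 + 4*log(3))


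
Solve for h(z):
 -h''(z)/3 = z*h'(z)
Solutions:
 h(z) = C1 + C2*erf(sqrt(6)*z/2)


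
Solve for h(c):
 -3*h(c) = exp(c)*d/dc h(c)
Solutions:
 h(c) = C1*exp(3*exp(-c))


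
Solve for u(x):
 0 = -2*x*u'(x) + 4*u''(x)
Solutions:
 u(x) = C1 + C2*erfi(x/2)


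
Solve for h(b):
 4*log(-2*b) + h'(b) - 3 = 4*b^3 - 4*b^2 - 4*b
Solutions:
 h(b) = C1 + b^4 - 4*b^3/3 - 2*b^2 - 4*b*log(-b) + b*(7 - 4*log(2))


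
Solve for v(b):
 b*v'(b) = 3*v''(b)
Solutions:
 v(b) = C1 + C2*erfi(sqrt(6)*b/6)


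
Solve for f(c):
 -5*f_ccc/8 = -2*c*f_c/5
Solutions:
 f(c) = C1 + Integral(C2*airyai(2*10^(1/3)*c/5) + C3*airybi(2*10^(1/3)*c/5), c)


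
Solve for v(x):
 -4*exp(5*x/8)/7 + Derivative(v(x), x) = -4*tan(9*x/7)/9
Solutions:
 v(x) = C1 + 32*exp(5*x/8)/35 + 28*log(cos(9*x/7))/81


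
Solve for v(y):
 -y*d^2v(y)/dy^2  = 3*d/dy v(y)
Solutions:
 v(y) = C1 + C2/y^2


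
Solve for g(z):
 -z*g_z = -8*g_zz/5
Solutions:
 g(z) = C1 + C2*erfi(sqrt(5)*z/4)


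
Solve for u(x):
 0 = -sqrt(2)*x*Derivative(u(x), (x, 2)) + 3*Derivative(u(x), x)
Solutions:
 u(x) = C1 + C2*x^(1 + 3*sqrt(2)/2)


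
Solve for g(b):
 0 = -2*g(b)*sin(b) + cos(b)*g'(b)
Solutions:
 g(b) = C1/cos(b)^2


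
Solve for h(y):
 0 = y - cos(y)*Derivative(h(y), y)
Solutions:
 h(y) = C1 + Integral(y/cos(y), y)


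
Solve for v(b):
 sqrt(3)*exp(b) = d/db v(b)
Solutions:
 v(b) = C1 + sqrt(3)*exp(b)


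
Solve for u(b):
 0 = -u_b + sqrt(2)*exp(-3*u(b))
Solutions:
 u(b) = log(C1 + 3*sqrt(2)*b)/3
 u(b) = log((-3^(1/3) - 3^(5/6)*I)*(C1 + sqrt(2)*b)^(1/3)/2)
 u(b) = log((-3^(1/3) + 3^(5/6)*I)*(C1 + sqrt(2)*b)^(1/3)/2)


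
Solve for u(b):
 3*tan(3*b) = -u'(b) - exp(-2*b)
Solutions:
 u(b) = C1 - log(tan(3*b)^2 + 1)/2 + exp(-2*b)/2


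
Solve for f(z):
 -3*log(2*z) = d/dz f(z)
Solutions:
 f(z) = C1 - 3*z*log(z) - z*log(8) + 3*z


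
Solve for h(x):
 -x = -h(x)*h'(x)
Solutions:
 h(x) = -sqrt(C1 + x^2)
 h(x) = sqrt(C1 + x^2)


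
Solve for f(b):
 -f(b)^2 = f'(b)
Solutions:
 f(b) = 1/(C1 + b)


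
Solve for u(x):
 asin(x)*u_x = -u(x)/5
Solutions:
 u(x) = C1*exp(-Integral(1/asin(x), x)/5)


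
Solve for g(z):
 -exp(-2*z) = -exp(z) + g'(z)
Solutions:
 g(z) = C1 + exp(z) + exp(-2*z)/2


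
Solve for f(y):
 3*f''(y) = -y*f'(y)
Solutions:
 f(y) = C1 + C2*erf(sqrt(6)*y/6)


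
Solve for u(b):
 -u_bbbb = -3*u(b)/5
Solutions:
 u(b) = C1*exp(-3^(1/4)*5^(3/4)*b/5) + C2*exp(3^(1/4)*5^(3/4)*b/5) + C3*sin(3^(1/4)*5^(3/4)*b/5) + C4*cos(3^(1/4)*5^(3/4)*b/5)


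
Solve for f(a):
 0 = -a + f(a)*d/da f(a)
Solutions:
 f(a) = -sqrt(C1 + a^2)
 f(a) = sqrt(C1 + a^2)


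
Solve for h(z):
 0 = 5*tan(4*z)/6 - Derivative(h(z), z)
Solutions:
 h(z) = C1 - 5*log(cos(4*z))/24


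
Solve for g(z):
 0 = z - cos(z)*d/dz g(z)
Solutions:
 g(z) = C1 + Integral(z/cos(z), z)


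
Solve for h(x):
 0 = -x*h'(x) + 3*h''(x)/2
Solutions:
 h(x) = C1 + C2*erfi(sqrt(3)*x/3)


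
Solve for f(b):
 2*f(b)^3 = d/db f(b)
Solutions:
 f(b) = -sqrt(2)*sqrt(-1/(C1 + 2*b))/2
 f(b) = sqrt(2)*sqrt(-1/(C1 + 2*b))/2


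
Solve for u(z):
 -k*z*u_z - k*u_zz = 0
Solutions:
 u(z) = C1 + C2*erf(sqrt(2)*z/2)


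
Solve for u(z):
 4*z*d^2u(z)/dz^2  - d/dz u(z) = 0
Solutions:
 u(z) = C1 + C2*z^(5/4)


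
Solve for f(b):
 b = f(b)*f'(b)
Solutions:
 f(b) = -sqrt(C1 + b^2)
 f(b) = sqrt(C1 + b^2)


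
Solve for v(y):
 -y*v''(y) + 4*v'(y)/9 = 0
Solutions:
 v(y) = C1 + C2*y^(13/9)


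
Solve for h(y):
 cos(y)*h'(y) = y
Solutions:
 h(y) = C1 + Integral(y/cos(y), y)


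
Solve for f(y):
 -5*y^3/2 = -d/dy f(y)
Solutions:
 f(y) = C1 + 5*y^4/8


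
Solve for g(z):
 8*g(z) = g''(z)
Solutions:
 g(z) = C1*exp(-2*sqrt(2)*z) + C2*exp(2*sqrt(2)*z)


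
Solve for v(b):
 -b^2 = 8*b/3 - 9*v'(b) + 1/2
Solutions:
 v(b) = C1 + b^3/27 + 4*b^2/27 + b/18


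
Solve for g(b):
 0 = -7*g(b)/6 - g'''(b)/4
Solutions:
 g(b) = C3*exp(-14^(1/3)*3^(2/3)*b/3) + (C1*sin(14^(1/3)*3^(1/6)*b/2) + C2*cos(14^(1/3)*3^(1/6)*b/2))*exp(14^(1/3)*3^(2/3)*b/6)


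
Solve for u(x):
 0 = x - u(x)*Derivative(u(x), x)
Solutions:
 u(x) = -sqrt(C1 + x^2)
 u(x) = sqrt(C1 + x^2)


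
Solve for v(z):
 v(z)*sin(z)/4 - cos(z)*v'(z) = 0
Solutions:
 v(z) = C1/cos(z)^(1/4)


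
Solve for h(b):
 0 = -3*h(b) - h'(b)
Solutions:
 h(b) = C1*exp(-3*b)


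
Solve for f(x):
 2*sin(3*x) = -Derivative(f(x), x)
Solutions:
 f(x) = C1 + 2*cos(3*x)/3


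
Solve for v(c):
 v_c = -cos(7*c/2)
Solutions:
 v(c) = C1 - 2*sin(7*c/2)/7


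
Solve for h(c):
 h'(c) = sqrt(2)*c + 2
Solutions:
 h(c) = C1 + sqrt(2)*c^2/2 + 2*c


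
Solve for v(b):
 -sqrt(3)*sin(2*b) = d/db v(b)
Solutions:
 v(b) = C1 + sqrt(3)*cos(2*b)/2


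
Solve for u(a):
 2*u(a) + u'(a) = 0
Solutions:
 u(a) = C1*exp(-2*a)


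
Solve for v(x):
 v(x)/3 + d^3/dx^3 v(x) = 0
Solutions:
 v(x) = C3*exp(-3^(2/3)*x/3) + (C1*sin(3^(1/6)*x/2) + C2*cos(3^(1/6)*x/2))*exp(3^(2/3)*x/6)


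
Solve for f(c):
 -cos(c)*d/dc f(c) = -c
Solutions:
 f(c) = C1 + Integral(c/cos(c), c)


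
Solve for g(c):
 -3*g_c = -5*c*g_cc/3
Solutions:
 g(c) = C1 + C2*c^(14/5)


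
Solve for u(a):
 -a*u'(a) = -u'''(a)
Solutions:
 u(a) = C1 + Integral(C2*airyai(a) + C3*airybi(a), a)


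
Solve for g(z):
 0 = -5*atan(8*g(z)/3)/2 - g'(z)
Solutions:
 Integral(1/atan(8*_y/3), (_y, g(z))) = C1 - 5*z/2


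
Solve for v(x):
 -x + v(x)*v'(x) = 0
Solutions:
 v(x) = -sqrt(C1 + x^2)
 v(x) = sqrt(C1 + x^2)


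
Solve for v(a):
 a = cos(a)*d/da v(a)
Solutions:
 v(a) = C1 + Integral(a/cos(a), a)


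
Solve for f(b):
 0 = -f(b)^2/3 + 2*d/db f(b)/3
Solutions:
 f(b) = -2/(C1 + b)


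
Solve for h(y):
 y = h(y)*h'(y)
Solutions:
 h(y) = -sqrt(C1 + y^2)
 h(y) = sqrt(C1 + y^2)


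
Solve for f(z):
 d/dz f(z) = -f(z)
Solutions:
 f(z) = C1*exp(-z)


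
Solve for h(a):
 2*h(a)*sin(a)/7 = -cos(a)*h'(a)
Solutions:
 h(a) = C1*cos(a)^(2/7)


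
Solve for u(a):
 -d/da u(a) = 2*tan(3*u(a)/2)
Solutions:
 u(a) = -2*asin(C1*exp(-3*a))/3 + 2*pi/3
 u(a) = 2*asin(C1*exp(-3*a))/3


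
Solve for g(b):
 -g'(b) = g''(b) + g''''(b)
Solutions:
 g(b) = C1 + C2*exp(6^(1/3)*b*(-2*3^(1/3)/(9 + sqrt(93))^(1/3) + 2^(1/3)*(9 + sqrt(93))^(1/3))/12)*sin(2^(1/3)*3^(1/6)*b*(6/(9 + sqrt(93))^(1/3) + 2^(1/3)*3^(2/3)*(9 + sqrt(93))^(1/3))/12) + C3*exp(6^(1/3)*b*(-2*3^(1/3)/(9 + sqrt(93))^(1/3) + 2^(1/3)*(9 + sqrt(93))^(1/3))/12)*cos(2^(1/3)*3^(1/6)*b*(6/(9 + sqrt(93))^(1/3) + 2^(1/3)*3^(2/3)*(9 + sqrt(93))^(1/3))/12) + C4*exp(-6^(1/3)*b*(-2*3^(1/3)/(9 + sqrt(93))^(1/3) + 2^(1/3)*(9 + sqrt(93))^(1/3))/6)


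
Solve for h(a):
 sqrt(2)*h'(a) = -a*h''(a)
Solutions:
 h(a) = C1 + C2*a^(1 - sqrt(2))


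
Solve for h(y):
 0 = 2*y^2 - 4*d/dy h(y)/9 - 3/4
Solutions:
 h(y) = C1 + 3*y^3/2 - 27*y/16


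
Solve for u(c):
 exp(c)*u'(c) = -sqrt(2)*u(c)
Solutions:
 u(c) = C1*exp(sqrt(2)*exp(-c))


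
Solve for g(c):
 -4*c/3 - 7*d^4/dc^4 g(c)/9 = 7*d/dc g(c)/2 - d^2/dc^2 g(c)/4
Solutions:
 g(c) = C1 + C2*exp(21^(1/3)*c*(21^(1/3)/(sqrt(86415) + 294)^(1/3) + (sqrt(86415) + 294)^(1/3))/28)*sin(3^(1/6)*7^(1/3)*c*(-3^(2/3)*(sqrt(86415) + 294)^(1/3) + 3*7^(1/3)/(sqrt(86415) + 294)^(1/3))/28) + C3*exp(21^(1/3)*c*(21^(1/3)/(sqrt(86415) + 294)^(1/3) + (sqrt(86415) + 294)^(1/3))/28)*cos(3^(1/6)*7^(1/3)*c*(-3^(2/3)*(sqrt(86415) + 294)^(1/3) + 3*7^(1/3)/(sqrt(86415) + 294)^(1/3))/28) + C4*exp(-21^(1/3)*c*(21^(1/3)/(sqrt(86415) + 294)^(1/3) + (sqrt(86415) + 294)^(1/3))/14) - 4*c^2/21 - 4*c/147


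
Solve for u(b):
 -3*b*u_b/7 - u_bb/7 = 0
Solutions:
 u(b) = C1 + C2*erf(sqrt(6)*b/2)


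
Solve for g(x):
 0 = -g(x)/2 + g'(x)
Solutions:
 g(x) = C1*exp(x/2)


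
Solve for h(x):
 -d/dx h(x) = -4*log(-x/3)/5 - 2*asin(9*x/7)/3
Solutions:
 h(x) = C1 + 4*x*log(-x)/5 + 2*x*asin(9*x/7)/3 - 4*x*log(3)/5 - 4*x/5 + 2*sqrt(49 - 81*x^2)/27


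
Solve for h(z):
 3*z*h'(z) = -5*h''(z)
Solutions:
 h(z) = C1 + C2*erf(sqrt(30)*z/10)


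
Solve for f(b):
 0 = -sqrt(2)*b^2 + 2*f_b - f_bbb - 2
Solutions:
 f(b) = C1 + C2*exp(-sqrt(2)*b) + C3*exp(sqrt(2)*b) + sqrt(2)*b^3/6 + sqrt(2)*b/2 + b


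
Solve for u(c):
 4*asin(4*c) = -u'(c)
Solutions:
 u(c) = C1 - 4*c*asin(4*c) - sqrt(1 - 16*c^2)


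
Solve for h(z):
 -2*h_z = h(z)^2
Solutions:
 h(z) = 2/(C1 + z)


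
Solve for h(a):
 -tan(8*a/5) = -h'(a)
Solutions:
 h(a) = C1 - 5*log(cos(8*a/5))/8


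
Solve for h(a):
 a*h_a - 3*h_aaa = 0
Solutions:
 h(a) = C1 + Integral(C2*airyai(3^(2/3)*a/3) + C3*airybi(3^(2/3)*a/3), a)


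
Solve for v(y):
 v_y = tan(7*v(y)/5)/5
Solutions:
 v(y) = -5*asin(C1*exp(7*y/25))/7 + 5*pi/7
 v(y) = 5*asin(C1*exp(7*y/25))/7


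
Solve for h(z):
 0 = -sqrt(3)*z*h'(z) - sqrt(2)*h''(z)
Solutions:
 h(z) = C1 + C2*erf(6^(1/4)*z/2)


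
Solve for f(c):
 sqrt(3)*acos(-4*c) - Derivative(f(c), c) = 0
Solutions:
 f(c) = C1 + sqrt(3)*(c*acos(-4*c) + sqrt(1 - 16*c^2)/4)


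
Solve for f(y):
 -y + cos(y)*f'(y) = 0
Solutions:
 f(y) = C1 + Integral(y/cos(y), y)


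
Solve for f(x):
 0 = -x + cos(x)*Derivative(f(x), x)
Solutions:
 f(x) = C1 + Integral(x/cos(x), x)


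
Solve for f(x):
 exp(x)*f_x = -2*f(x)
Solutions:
 f(x) = C1*exp(2*exp(-x))


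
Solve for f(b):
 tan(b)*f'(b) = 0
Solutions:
 f(b) = C1


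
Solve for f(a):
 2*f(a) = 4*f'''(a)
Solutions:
 f(a) = C3*exp(2^(2/3)*a/2) + (C1*sin(2^(2/3)*sqrt(3)*a/4) + C2*cos(2^(2/3)*sqrt(3)*a/4))*exp(-2^(2/3)*a/4)


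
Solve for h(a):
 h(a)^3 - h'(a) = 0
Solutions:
 h(a) = -sqrt(2)*sqrt(-1/(C1 + a))/2
 h(a) = sqrt(2)*sqrt(-1/(C1 + a))/2


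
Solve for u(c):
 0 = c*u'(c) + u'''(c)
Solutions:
 u(c) = C1 + Integral(C2*airyai(-c) + C3*airybi(-c), c)


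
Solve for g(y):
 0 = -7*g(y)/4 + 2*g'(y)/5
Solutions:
 g(y) = C1*exp(35*y/8)


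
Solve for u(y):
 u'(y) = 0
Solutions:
 u(y) = C1


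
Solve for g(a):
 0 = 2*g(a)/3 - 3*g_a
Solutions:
 g(a) = C1*exp(2*a/9)


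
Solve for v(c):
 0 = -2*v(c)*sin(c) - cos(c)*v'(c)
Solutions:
 v(c) = C1*cos(c)^2


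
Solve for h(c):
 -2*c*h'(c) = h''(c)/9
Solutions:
 h(c) = C1 + C2*erf(3*c)


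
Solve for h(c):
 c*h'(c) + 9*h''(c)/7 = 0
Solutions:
 h(c) = C1 + C2*erf(sqrt(14)*c/6)


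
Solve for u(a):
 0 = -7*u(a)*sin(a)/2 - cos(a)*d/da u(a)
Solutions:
 u(a) = C1*cos(a)^(7/2)


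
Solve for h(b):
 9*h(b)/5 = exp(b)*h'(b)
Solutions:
 h(b) = C1*exp(-9*exp(-b)/5)


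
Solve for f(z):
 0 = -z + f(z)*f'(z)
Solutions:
 f(z) = -sqrt(C1 + z^2)
 f(z) = sqrt(C1 + z^2)


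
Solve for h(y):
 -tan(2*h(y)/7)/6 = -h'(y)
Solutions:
 h(y) = -7*asin(C1*exp(y/21))/2 + 7*pi/2
 h(y) = 7*asin(C1*exp(y/21))/2


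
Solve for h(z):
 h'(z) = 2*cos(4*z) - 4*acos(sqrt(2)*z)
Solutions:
 h(z) = C1 - 4*z*acos(sqrt(2)*z) + 2*sqrt(2)*sqrt(1 - 2*z^2) + sin(4*z)/2


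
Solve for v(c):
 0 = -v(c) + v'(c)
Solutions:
 v(c) = C1*exp(c)


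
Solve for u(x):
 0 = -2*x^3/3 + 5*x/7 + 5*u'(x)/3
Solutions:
 u(x) = C1 + x^4/10 - 3*x^2/14


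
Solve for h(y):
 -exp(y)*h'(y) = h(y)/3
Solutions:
 h(y) = C1*exp(exp(-y)/3)


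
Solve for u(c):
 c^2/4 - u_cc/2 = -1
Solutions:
 u(c) = C1 + C2*c + c^4/24 + c^2


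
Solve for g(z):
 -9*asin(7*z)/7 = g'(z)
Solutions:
 g(z) = C1 - 9*z*asin(7*z)/7 - 9*sqrt(1 - 49*z^2)/49


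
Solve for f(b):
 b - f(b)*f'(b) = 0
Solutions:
 f(b) = -sqrt(C1 + b^2)
 f(b) = sqrt(C1 + b^2)


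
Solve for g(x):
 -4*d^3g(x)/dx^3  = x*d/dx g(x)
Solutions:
 g(x) = C1 + Integral(C2*airyai(-2^(1/3)*x/2) + C3*airybi(-2^(1/3)*x/2), x)


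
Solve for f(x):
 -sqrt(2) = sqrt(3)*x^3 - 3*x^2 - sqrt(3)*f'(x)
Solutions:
 f(x) = C1 + x^4/4 - sqrt(3)*x^3/3 + sqrt(6)*x/3


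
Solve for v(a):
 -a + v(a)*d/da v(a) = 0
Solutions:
 v(a) = -sqrt(C1 + a^2)
 v(a) = sqrt(C1 + a^2)


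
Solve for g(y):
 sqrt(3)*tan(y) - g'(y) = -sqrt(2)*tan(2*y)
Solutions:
 g(y) = C1 - sqrt(3)*log(cos(y)) - sqrt(2)*log(cos(2*y))/2


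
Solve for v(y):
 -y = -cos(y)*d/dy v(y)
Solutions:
 v(y) = C1 + Integral(y/cos(y), y)


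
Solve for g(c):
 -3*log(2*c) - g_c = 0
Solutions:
 g(c) = C1 - 3*c*log(c) - c*log(8) + 3*c


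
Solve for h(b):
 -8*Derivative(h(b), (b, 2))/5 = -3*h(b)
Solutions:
 h(b) = C1*exp(-sqrt(30)*b/4) + C2*exp(sqrt(30)*b/4)


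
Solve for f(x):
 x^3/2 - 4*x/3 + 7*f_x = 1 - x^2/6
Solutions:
 f(x) = C1 - x^4/56 - x^3/126 + 2*x^2/21 + x/7


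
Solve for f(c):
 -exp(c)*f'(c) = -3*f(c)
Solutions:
 f(c) = C1*exp(-3*exp(-c))


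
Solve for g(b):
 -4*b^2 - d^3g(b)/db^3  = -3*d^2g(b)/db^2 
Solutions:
 g(b) = C1 + C2*b + C3*exp(3*b) + b^4/9 + 4*b^3/27 + 4*b^2/27


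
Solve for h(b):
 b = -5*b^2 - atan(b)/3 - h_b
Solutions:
 h(b) = C1 - 5*b^3/3 - b^2/2 - b*atan(b)/3 + log(b^2 + 1)/6


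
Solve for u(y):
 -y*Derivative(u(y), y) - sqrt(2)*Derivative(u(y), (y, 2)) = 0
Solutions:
 u(y) = C1 + C2*erf(2^(1/4)*y/2)


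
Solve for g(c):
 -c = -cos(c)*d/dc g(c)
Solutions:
 g(c) = C1 + Integral(c/cos(c), c)


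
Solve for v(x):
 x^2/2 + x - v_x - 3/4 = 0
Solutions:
 v(x) = C1 + x^3/6 + x^2/2 - 3*x/4


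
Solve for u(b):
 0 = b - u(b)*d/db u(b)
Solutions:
 u(b) = -sqrt(C1 + b^2)
 u(b) = sqrt(C1 + b^2)


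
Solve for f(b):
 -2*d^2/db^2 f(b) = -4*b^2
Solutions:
 f(b) = C1 + C2*b + b^4/6


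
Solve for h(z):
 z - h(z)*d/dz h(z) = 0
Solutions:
 h(z) = -sqrt(C1 + z^2)
 h(z) = sqrt(C1 + z^2)


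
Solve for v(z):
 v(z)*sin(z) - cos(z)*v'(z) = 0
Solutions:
 v(z) = C1/cos(z)


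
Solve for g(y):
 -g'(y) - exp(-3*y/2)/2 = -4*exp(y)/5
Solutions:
 g(y) = C1 + 4*exp(y)/5 + exp(-3*y/2)/3


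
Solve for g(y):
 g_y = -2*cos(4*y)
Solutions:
 g(y) = C1 - sin(4*y)/2


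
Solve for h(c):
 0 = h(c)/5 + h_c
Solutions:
 h(c) = C1*exp(-c/5)


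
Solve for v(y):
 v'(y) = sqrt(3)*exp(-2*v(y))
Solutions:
 v(y) = log(-sqrt(C1 + 2*sqrt(3)*y))
 v(y) = log(C1 + 2*sqrt(3)*y)/2


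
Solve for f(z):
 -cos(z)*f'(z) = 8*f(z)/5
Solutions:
 f(z) = C1*(sin(z) - 1)^(4/5)/(sin(z) + 1)^(4/5)


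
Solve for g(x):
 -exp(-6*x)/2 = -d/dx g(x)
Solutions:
 g(x) = C1 - exp(-6*x)/12


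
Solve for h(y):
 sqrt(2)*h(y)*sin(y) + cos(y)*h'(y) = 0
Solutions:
 h(y) = C1*cos(y)^(sqrt(2))


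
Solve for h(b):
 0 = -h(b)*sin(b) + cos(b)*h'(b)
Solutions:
 h(b) = C1/cos(b)


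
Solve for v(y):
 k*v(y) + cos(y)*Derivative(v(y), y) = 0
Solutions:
 v(y) = C1*exp(k*(log(sin(y) - 1) - log(sin(y) + 1))/2)


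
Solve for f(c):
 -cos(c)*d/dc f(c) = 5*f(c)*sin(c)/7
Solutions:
 f(c) = C1*cos(c)^(5/7)


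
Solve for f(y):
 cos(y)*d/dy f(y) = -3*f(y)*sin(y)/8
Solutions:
 f(y) = C1*cos(y)^(3/8)


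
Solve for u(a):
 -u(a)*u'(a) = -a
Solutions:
 u(a) = -sqrt(C1 + a^2)
 u(a) = sqrt(C1 + a^2)


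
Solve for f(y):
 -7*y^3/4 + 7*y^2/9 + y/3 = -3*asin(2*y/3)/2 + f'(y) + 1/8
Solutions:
 f(y) = C1 - 7*y^4/16 + 7*y^3/27 + y^2/6 + 3*y*asin(2*y/3)/2 - y/8 + 3*sqrt(9 - 4*y^2)/4


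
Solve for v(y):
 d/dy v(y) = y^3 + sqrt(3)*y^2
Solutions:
 v(y) = C1 + y^4/4 + sqrt(3)*y^3/3


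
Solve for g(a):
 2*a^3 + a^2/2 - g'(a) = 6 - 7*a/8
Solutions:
 g(a) = C1 + a^4/2 + a^3/6 + 7*a^2/16 - 6*a


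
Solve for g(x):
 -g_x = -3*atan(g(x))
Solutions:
 Integral(1/atan(_y), (_y, g(x))) = C1 + 3*x


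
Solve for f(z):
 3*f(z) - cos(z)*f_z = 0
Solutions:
 f(z) = C1*(sin(z) + 1)^(3/2)/(sin(z) - 1)^(3/2)


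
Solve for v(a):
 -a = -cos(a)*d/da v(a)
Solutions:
 v(a) = C1 + Integral(a/cos(a), a)


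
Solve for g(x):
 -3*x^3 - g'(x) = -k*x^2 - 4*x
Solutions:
 g(x) = C1 + k*x^3/3 - 3*x^4/4 + 2*x^2


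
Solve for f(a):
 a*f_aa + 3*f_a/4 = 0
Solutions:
 f(a) = C1 + C2*a^(1/4)


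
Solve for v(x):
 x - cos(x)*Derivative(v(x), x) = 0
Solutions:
 v(x) = C1 + Integral(x/cos(x), x)


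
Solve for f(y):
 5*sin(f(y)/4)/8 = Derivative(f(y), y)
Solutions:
 -5*y/8 + 2*log(cos(f(y)/4) - 1) - 2*log(cos(f(y)/4) + 1) = C1


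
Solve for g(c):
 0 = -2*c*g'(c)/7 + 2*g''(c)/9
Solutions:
 g(c) = C1 + C2*erfi(3*sqrt(14)*c/14)


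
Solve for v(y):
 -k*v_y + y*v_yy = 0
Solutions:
 v(y) = C1 + y^(re(k) + 1)*(C2*sin(log(y)*Abs(im(k))) + C3*cos(log(y)*im(k)))


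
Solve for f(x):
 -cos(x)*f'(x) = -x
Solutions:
 f(x) = C1 + Integral(x/cos(x), x)


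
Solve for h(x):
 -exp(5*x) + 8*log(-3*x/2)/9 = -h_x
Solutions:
 h(x) = C1 - 8*x*log(-x)/9 + 8*x*(-log(3) + log(2) + 1)/9 + exp(5*x)/5


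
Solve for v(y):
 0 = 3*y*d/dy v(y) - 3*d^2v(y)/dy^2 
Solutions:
 v(y) = C1 + C2*erfi(sqrt(2)*y/2)


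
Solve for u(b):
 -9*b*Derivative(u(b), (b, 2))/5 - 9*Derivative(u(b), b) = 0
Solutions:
 u(b) = C1 + C2/b^4


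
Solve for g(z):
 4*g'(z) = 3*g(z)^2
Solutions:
 g(z) = -4/(C1 + 3*z)


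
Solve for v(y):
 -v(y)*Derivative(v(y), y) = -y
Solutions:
 v(y) = -sqrt(C1 + y^2)
 v(y) = sqrt(C1 + y^2)


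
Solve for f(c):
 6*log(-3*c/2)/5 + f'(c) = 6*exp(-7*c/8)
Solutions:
 f(c) = C1 - 6*c*log(-c)/5 + 6*c*(-log(3) + log(2) + 1)/5 - 48*exp(-7*c/8)/7


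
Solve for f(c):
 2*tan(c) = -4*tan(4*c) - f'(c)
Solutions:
 f(c) = C1 + 2*log(cos(c)) + log(cos(4*c))


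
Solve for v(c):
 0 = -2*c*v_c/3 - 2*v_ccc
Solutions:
 v(c) = C1 + Integral(C2*airyai(-3^(2/3)*c/3) + C3*airybi(-3^(2/3)*c/3), c)


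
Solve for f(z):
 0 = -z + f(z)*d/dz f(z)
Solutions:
 f(z) = -sqrt(C1 + z^2)
 f(z) = sqrt(C1 + z^2)


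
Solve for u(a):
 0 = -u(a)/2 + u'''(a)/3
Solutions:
 u(a) = C3*exp(2^(2/3)*3^(1/3)*a/2) + (C1*sin(2^(2/3)*3^(5/6)*a/4) + C2*cos(2^(2/3)*3^(5/6)*a/4))*exp(-2^(2/3)*3^(1/3)*a/4)


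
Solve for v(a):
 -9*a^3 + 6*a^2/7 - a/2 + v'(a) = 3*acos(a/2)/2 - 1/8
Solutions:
 v(a) = C1 + 9*a^4/4 - 2*a^3/7 + a^2/4 + 3*a*acos(a/2)/2 - a/8 - 3*sqrt(4 - a^2)/2


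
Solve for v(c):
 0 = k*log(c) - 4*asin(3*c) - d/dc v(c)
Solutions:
 v(c) = C1 + c*k*(log(c) - 1) - 4*c*asin(3*c) - 4*sqrt(1 - 9*c^2)/3


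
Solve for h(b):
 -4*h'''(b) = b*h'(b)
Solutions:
 h(b) = C1 + Integral(C2*airyai(-2^(1/3)*b/2) + C3*airybi(-2^(1/3)*b/2), b)


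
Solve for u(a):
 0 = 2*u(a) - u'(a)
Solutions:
 u(a) = C1*exp(2*a)


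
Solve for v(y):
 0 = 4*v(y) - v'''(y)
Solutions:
 v(y) = C3*exp(2^(2/3)*y) + (C1*sin(2^(2/3)*sqrt(3)*y/2) + C2*cos(2^(2/3)*sqrt(3)*y/2))*exp(-2^(2/3)*y/2)


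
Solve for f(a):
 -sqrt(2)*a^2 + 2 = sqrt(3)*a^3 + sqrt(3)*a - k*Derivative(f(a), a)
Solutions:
 f(a) = C1 + sqrt(3)*a^4/(4*k) + sqrt(2)*a^3/(3*k) + sqrt(3)*a^2/(2*k) - 2*a/k


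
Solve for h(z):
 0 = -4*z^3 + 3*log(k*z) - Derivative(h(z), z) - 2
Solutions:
 h(z) = C1 - z^4 + 3*z*log(k*z) - 5*z


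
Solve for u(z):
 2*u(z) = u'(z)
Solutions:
 u(z) = C1*exp(2*z)


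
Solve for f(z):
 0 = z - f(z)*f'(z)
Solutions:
 f(z) = -sqrt(C1 + z^2)
 f(z) = sqrt(C1 + z^2)


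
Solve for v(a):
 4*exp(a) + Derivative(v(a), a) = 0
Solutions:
 v(a) = C1 - 4*exp(a)


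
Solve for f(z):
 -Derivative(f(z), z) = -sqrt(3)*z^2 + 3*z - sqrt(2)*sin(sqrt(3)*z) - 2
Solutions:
 f(z) = C1 + sqrt(3)*z^3/3 - 3*z^2/2 + 2*z - sqrt(6)*cos(sqrt(3)*z)/3


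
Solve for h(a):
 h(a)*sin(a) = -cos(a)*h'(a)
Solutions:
 h(a) = C1*cos(a)


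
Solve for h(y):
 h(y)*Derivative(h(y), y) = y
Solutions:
 h(y) = -sqrt(C1 + y^2)
 h(y) = sqrt(C1 + y^2)


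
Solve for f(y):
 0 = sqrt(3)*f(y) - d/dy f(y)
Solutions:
 f(y) = C1*exp(sqrt(3)*y)


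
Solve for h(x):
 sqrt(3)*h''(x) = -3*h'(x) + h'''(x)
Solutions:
 h(x) = C1 + C2*exp(x*(-sqrt(15) + sqrt(3))/2) + C3*exp(x*(sqrt(3) + sqrt(15))/2)


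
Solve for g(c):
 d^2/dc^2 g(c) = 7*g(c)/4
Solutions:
 g(c) = C1*exp(-sqrt(7)*c/2) + C2*exp(sqrt(7)*c/2)


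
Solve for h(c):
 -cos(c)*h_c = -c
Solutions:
 h(c) = C1 + Integral(c/cos(c), c)


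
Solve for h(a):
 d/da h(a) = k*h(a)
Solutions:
 h(a) = C1*exp(a*k)


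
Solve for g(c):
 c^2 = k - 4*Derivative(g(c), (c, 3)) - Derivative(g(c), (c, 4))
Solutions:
 g(c) = C1 + C2*c + C3*c^2 + C4*exp(-4*c) - c^5/240 + c^4/192 + c^3*(8*k - 1)/192


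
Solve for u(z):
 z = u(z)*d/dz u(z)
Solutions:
 u(z) = -sqrt(C1 + z^2)
 u(z) = sqrt(C1 + z^2)


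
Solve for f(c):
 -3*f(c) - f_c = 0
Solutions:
 f(c) = C1*exp(-3*c)


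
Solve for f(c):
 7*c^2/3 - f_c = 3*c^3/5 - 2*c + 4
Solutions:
 f(c) = C1 - 3*c^4/20 + 7*c^3/9 + c^2 - 4*c


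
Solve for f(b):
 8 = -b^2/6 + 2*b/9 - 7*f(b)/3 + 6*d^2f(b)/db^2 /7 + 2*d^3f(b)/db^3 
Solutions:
 f(b) = C1*exp(-b*(6*12^(1/3)/(49*sqrt(2377) + 2389)^(1/3) + 12 + 18^(1/3)*(49*sqrt(2377) + 2389)^(1/3))/84)*sin(2^(1/3)*3^(1/6)*b*(-(49*sqrt(2377) + 2389)^(1/3) + 2*2^(1/3)*3^(2/3)/(49*sqrt(2377) + 2389)^(1/3))/28) + C2*exp(-b*(6*12^(1/3)/(49*sqrt(2377) + 2389)^(1/3) + 12 + 18^(1/3)*(49*sqrt(2377) + 2389)^(1/3))/84)*cos(2^(1/3)*3^(1/6)*b*(-(49*sqrt(2377) + 2389)^(1/3) + 2*2^(1/3)*3^(2/3)/(49*sqrt(2377) + 2389)^(1/3))/28) + C3*exp(b*(-6 + 6*12^(1/3)/(49*sqrt(2377) + 2389)^(1/3) + 18^(1/3)*(49*sqrt(2377) + 2389)^(1/3))/42) - b^2/14 + 2*b/21 - 1194/343


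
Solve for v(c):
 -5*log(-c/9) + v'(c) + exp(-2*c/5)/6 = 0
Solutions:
 v(c) = C1 + 5*c*log(-c) + 5*c*(-2*log(3) - 1) + 5*exp(-2*c/5)/12


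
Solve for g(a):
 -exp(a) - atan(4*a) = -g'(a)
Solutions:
 g(a) = C1 + a*atan(4*a) + exp(a) - log(16*a^2 + 1)/8


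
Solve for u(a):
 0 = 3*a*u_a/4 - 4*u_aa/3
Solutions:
 u(a) = C1 + C2*erfi(3*sqrt(2)*a/8)


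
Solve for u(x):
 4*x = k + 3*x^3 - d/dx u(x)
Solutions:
 u(x) = C1 + k*x + 3*x^4/4 - 2*x^2


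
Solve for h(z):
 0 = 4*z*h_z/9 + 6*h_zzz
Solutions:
 h(z) = C1 + Integral(C2*airyai(-2^(1/3)*z/3) + C3*airybi(-2^(1/3)*z/3), z)


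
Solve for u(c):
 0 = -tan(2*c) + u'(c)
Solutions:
 u(c) = C1 - log(cos(2*c))/2


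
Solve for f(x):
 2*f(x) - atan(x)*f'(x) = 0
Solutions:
 f(x) = C1*exp(2*Integral(1/atan(x), x))


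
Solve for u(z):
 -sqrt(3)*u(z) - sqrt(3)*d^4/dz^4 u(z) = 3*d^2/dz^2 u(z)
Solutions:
 u(z) = C1*exp(-z*(-sqrt(6) + sqrt(2))/4)*sin(z*(sqrt(2) + sqrt(6))/4) + C2*exp(-z*(-sqrt(6) + sqrt(2))/4)*cos(z*(sqrt(2) + sqrt(6))/4) + C3*exp(z*(-sqrt(6) + sqrt(2))/4)*sin(z*(sqrt(2) + sqrt(6))/4) + C4*exp(z*(-sqrt(6) + sqrt(2))/4)*cos(z*(sqrt(2) + sqrt(6))/4)


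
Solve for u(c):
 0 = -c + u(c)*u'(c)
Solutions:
 u(c) = -sqrt(C1 + c^2)
 u(c) = sqrt(C1 + c^2)


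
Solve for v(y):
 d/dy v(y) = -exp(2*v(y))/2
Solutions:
 v(y) = log(-1/(C1 - y))/2
 v(y) = log(-sqrt(1/(C1 + y)))


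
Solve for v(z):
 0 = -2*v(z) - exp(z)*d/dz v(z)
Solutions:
 v(z) = C1*exp(2*exp(-z))


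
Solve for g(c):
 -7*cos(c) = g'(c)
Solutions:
 g(c) = C1 - 7*sin(c)


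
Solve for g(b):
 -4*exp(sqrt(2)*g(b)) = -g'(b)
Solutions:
 g(b) = sqrt(2)*(2*log(-1/(C1 + 4*b)) - log(2))/4


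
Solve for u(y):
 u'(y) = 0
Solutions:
 u(y) = C1


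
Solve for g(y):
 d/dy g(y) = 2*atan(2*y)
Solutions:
 g(y) = C1 + 2*y*atan(2*y) - log(4*y^2 + 1)/2


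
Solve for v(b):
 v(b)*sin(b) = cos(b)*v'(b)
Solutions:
 v(b) = C1/cos(b)


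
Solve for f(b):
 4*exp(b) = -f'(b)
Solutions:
 f(b) = C1 - 4*exp(b)


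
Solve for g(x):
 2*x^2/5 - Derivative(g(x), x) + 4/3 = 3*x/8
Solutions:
 g(x) = C1 + 2*x^3/15 - 3*x^2/16 + 4*x/3


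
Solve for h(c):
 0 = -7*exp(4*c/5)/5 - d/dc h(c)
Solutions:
 h(c) = C1 - 7*exp(4*c/5)/4


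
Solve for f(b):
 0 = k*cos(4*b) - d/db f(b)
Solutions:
 f(b) = C1 + k*sin(4*b)/4


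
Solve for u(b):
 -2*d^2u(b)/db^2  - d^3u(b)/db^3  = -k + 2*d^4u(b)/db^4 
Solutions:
 u(b) = C1 + C2*b + b^2*k/4 + (C3*sin(sqrt(15)*b/4) + C4*cos(sqrt(15)*b/4))*exp(-b/4)


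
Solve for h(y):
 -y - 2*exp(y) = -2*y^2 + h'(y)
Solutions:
 h(y) = C1 + 2*y^3/3 - y^2/2 - 2*exp(y)


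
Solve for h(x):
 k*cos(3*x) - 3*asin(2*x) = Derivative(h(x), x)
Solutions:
 h(x) = C1 + k*sin(3*x)/3 - 3*x*asin(2*x) - 3*sqrt(1 - 4*x^2)/2


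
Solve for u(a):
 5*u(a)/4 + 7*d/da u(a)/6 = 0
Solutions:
 u(a) = C1*exp(-15*a/14)


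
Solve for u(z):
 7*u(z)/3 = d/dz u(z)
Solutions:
 u(z) = C1*exp(7*z/3)


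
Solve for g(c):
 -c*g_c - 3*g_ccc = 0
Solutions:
 g(c) = C1 + Integral(C2*airyai(-3^(2/3)*c/3) + C3*airybi(-3^(2/3)*c/3), c)


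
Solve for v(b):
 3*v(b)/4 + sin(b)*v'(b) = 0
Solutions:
 v(b) = C1*(cos(b) + 1)^(3/8)/(cos(b) - 1)^(3/8)


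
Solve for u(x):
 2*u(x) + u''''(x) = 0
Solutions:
 u(x) = (C1*sin(2^(3/4)*x/2) + C2*cos(2^(3/4)*x/2))*exp(-2^(3/4)*x/2) + (C3*sin(2^(3/4)*x/2) + C4*cos(2^(3/4)*x/2))*exp(2^(3/4)*x/2)


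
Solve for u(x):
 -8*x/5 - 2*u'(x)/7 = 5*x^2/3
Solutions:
 u(x) = C1 - 35*x^3/18 - 14*x^2/5


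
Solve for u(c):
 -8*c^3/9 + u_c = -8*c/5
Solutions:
 u(c) = C1 + 2*c^4/9 - 4*c^2/5


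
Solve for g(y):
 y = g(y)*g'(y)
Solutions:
 g(y) = -sqrt(C1 + y^2)
 g(y) = sqrt(C1 + y^2)


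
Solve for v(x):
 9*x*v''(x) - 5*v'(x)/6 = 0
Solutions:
 v(x) = C1 + C2*x^(59/54)


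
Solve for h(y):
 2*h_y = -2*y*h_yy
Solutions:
 h(y) = C1 + C2*log(y)


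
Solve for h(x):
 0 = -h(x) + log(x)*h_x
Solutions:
 h(x) = C1*exp(li(x))


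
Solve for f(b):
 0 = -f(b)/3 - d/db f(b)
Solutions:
 f(b) = C1*exp(-b/3)


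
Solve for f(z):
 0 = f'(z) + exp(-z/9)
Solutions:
 f(z) = C1 + 9*exp(-z/9)


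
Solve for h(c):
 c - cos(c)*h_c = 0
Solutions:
 h(c) = C1 + Integral(c/cos(c), c)


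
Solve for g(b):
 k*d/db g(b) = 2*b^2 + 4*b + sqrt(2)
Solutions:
 g(b) = C1 + 2*b^3/(3*k) + 2*b^2/k + sqrt(2)*b/k


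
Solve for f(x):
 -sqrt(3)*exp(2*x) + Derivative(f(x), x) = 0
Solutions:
 f(x) = C1 + sqrt(3)*exp(2*x)/2


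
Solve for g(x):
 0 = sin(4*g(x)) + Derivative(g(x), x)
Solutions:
 g(x) = -acos((-C1 - exp(8*x))/(C1 - exp(8*x)))/4 + pi/2
 g(x) = acos((-C1 - exp(8*x))/(C1 - exp(8*x)))/4


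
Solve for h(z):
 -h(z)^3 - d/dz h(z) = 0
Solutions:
 h(z) = -sqrt(2)*sqrt(-1/(C1 - z))/2
 h(z) = sqrt(2)*sqrt(-1/(C1 - z))/2


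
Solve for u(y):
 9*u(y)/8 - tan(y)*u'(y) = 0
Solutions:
 u(y) = C1*sin(y)^(9/8)


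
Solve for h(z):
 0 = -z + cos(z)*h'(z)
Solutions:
 h(z) = C1 + Integral(z/cos(z), z)


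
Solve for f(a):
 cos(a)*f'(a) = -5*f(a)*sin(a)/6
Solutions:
 f(a) = C1*cos(a)^(5/6)


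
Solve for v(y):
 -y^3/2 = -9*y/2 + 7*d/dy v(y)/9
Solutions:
 v(y) = C1 - 9*y^4/56 + 81*y^2/28


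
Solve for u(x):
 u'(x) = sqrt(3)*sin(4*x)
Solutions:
 u(x) = C1 - sqrt(3)*cos(4*x)/4


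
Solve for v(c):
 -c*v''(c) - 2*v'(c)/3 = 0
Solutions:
 v(c) = C1 + C2*c^(1/3)


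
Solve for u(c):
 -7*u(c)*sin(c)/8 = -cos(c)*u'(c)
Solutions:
 u(c) = C1/cos(c)^(7/8)


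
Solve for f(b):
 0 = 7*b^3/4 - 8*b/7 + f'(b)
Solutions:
 f(b) = C1 - 7*b^4/16 + 4*b^2/7


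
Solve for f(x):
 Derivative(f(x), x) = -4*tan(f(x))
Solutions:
 f(x) = pi - asin(C1*exp(-4*x))
 f(x) = asin(C1*exp(-4*x))


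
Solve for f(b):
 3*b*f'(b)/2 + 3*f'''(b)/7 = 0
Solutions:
 f(b) = C1 + Integral(C2*airyai(-2^(2/3)*7^(1/3)*b/2) + C3*airybi(-2^(2/3)*7^(1/3)*b/2), b)


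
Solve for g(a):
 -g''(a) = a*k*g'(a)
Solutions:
 g(a) = Piecewise((-sqrt(2)*sqrt(pi)*C1*erf(sqrt(2)*a*sqrt(k)/2)/(2*sqrt(k)) - C2, (k > 0) | (k < 0)), (-C1*a - C2, True))


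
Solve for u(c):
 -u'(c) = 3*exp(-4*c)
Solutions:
 u(c) = C1 + 3*exp(-4*c)/4


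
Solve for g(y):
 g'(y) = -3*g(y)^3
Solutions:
 g(y) = -sqrt(2)*sqrt(-1/(C1 - 3*y))/2
 g(y) = sqrt(2)*sqrt(-1/(C1 - 3*y))/2


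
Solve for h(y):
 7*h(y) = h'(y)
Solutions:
 h(y) = C1*exp(7*y)


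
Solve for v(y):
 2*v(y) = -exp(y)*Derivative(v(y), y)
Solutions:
 v(y) = C1*exp(2*exp(-y))


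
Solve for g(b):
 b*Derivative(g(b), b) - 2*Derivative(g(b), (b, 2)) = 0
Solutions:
 g(b) = C1 + C2*erfi(b/2)


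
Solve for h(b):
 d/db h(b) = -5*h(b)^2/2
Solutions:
 h(b) = 2/(C1 + 5*b)


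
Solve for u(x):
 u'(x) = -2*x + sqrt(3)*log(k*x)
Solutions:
 u(x) = C1 - x^2 + sqrt(3)*x*log(k*x) - sqrt(3)*x


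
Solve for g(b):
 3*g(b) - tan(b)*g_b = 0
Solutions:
 g(b) = C1*sin(b)^3


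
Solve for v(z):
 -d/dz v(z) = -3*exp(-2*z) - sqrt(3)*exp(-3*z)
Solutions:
 v(z) = C1 - 3*exp(-2*z)/2 - sqrt(3)*exp(-3*z)/3


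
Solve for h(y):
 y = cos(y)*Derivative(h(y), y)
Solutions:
 h(y) = C1 + Integral(y/cos(y), y)


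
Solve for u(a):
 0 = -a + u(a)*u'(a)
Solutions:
 u(a) = -sqrt(C1 + a^2)
 u(a) = sqrt(C1 + a^2)


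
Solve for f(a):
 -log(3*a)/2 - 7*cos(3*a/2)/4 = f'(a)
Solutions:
 f(a) = C1 - a*log(a)/2 - a*log(3)/2 + a/2 - 7*sin(3*a/2)/6


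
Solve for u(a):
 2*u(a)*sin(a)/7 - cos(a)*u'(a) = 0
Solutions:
 u(a) = C1/cos(a)^(2/7)


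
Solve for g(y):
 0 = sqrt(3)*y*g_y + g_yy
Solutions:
 g(y) = C1 + C2*erf(sqrt(2)*3^(1/4)*y/2)


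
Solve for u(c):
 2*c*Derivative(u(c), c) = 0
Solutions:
 u(c) = C1


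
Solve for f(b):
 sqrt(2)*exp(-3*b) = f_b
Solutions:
 f(b) = C1 - sqrt(2)*exp(-3*b)/3


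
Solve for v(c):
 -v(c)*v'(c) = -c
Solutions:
 v(c) = -sqrt(C1 + c^2)
 v(c) = sqrt(C1 + c^2)


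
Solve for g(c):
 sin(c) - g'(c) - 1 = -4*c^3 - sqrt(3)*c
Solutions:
 g(c) = C1 + c^4 + sqrt(3)*c^2/2 - c - cos(c)


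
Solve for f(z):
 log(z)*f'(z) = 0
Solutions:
 f(z) = C1
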